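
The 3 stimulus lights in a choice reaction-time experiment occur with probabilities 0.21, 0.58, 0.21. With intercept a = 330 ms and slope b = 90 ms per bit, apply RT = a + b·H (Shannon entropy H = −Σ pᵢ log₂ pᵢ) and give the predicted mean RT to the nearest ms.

H = 0.21·log₂(1/0.21) + 0.58·log₂(1/0.58) + 0.21·log₂(1/0.21) = 1.4015 bits.
RT = 330 + 90 × 1.4015 = 456.13 ms.

456 ms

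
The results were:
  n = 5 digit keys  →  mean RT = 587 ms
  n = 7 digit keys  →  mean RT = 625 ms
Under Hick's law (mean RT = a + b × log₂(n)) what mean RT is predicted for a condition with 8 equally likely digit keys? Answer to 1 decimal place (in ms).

640.1 ms

RT is linear in log₂ n, so two points fix the line:
  b = (625 − 587) / (log₂ 7 − log₂ 5) = 38 / (2.8074 − 2.3219) = 78.282 ms/bit
  a = 587 − 78.282 × 2.3219 = 405.236 ms
Then RT(8) = 405.236 + 78.282 × log₂ 8 = 405.236 + 78.282 × 3 ≈ 640.081 ms.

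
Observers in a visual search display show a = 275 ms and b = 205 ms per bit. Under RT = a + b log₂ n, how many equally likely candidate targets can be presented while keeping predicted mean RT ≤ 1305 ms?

32

Set 275 + 205·log₂ n ≤ 1305 → log₂ n ≤ (1305 − 275)/205 = 5.0244.
So n ≤ 2^5.0244 = 32.546; the largest integer n is 32.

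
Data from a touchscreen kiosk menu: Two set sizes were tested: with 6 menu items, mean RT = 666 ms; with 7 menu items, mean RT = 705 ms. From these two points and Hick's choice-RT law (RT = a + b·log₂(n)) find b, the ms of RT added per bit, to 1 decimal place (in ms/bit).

175.4 ms/bit

The slope on a log₂ axis is (705 − 666) / (2.8074 − 2.5850) = 175.366 ms/bit.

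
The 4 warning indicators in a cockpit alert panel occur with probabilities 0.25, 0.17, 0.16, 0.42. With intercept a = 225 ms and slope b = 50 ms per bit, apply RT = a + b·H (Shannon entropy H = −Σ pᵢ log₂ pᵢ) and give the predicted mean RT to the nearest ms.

319 ms

H = 0.25·log₂(1/0.25) + 0.17·log₂(1/0.17) + 0.16·log₂(1/0.16) + 0.42·log₂(1/0.42) = 1.8833 bits.
RT = 225 + 50 × 1.8833 = 319.16 ms.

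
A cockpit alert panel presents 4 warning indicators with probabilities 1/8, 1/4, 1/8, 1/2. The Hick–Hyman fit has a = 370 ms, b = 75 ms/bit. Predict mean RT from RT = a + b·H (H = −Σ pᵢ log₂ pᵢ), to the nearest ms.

Each term −pᵢ log₂ pᵢ: 0.125·3 + 0.25·2 + 0.125·3 + 0.5·1; summed, H = 1.750 bits.
Mean RT = a + bH = 370 + 75·1.750 = 501.25 ms.

501 ms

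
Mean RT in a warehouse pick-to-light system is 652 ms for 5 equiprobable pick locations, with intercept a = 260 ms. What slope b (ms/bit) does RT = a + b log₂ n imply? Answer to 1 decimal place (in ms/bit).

168.8 ms/bit

b = (652 − 260) / log₂(5) = 392 / 2.3219 = 168.825 ms/bit.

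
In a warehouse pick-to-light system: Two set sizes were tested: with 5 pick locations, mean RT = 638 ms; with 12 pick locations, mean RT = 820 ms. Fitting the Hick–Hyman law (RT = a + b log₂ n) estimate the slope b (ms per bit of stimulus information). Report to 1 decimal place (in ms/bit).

Slope: b = (820 − 638) / (log₂ 12 − log₂ 5) = 182/1.2630 = 144.097 ms/bit.

144.1 ms/bit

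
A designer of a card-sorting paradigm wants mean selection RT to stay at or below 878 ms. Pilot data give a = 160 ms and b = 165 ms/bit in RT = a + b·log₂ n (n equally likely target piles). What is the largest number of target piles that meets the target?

20

Information budget: (878 − 160)/165 = 4.3515 bits, so n ≤ 2^4.3515 = 20.414 → at most 20.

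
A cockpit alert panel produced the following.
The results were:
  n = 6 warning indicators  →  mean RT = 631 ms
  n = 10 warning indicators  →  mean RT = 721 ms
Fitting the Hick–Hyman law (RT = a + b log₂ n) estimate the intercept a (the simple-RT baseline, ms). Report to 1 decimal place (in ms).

315.3 ms

Slope: b = (721 − 631) / (log₂ 10 − log₂ 6) = 90/0.7370 = 122.122 ms/bit.
a = RT₁ − b·log₂ n₁ = 631 − 122.122 × 2.5850 = 315.318 ms.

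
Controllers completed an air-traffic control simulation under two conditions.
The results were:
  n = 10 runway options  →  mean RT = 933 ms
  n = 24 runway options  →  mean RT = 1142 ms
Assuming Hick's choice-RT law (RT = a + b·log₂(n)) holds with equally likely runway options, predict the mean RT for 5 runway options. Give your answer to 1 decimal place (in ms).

Fit slope and intercept:
  b = (1142 − 933) / (log₂ 24 − log₂ 10) = 209 / (4.5850 − 3.3219) = 165.475 ms/bit
  a = 933 − 165.475 × 3.3219 = 383.306 ms
Then RT(5) = 383.306 + 165.475 × log₂ 5 = 383.306 + 165.475 × 2.3219 ≈ 767.525 ms.

767.5 ms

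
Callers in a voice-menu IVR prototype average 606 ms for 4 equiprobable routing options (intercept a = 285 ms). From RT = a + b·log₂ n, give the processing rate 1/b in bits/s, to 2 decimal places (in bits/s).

6.23 bits/s

b = (606 − 285)/log₂ 4 = 321/2 = 160.500 ms per bit = 0.16050 s/bit; the reciprocal is 6.231 bits/s.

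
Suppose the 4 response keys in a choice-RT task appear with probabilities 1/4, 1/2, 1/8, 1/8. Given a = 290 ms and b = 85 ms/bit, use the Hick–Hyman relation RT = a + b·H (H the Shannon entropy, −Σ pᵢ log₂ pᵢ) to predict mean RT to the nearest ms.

Each term −pᵢ log₂ pᵢ: 0.25·2 + 0.5·1 + 0.125·3 + 0.125·3; summed, H = 1.750 bits.
Mean RT = a + bH = 290 + 85·1.750 = 438.75 ms.

439 ms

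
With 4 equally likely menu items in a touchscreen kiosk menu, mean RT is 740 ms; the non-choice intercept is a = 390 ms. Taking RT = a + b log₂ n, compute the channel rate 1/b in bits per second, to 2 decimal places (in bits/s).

5.71 bits/s

Choice component = 740 − 390 = 350 ms over log₂(4) = 2 bits.
b = 350 / 2 = 175.000 ms/bit, so 1/b = 5.714 bits/s.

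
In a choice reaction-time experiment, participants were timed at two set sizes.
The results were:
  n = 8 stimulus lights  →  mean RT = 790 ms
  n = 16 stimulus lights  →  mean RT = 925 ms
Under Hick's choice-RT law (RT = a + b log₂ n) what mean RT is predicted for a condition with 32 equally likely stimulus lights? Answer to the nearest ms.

1060 ms

RT is linear in log₂ n, so two points fix the line:
  b = (925 − 790) / (log₂ 16 − log₂ 8) = 135 / (4 − 3) = 135 ms/bit
  a = 790 − 135 × 3 = 385 ms
Then RT(32) = 385 + 135 × log₂ 32 = 385 + 135 × 5 ≈ 1060.000 ms.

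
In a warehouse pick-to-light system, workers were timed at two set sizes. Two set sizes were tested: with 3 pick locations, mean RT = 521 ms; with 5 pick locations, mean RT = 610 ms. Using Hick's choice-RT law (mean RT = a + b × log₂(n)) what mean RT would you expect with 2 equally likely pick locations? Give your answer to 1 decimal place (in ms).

RT is linear in log₂ n, so two points fix the line:
  b = (610 − 521) / (log₂ 5 − log₂ 3) = 89 / (2.3219 − 1.5850) = 120.765 ms/bit
  a = 521 − 120.765 × 1.5850 = 329.591 ms
Then RT(2) = 329.591 + 120.765 × log₂ 2 = 329.591 + 120.765 × 1 ≈ 450.357 ms.

450.4 ms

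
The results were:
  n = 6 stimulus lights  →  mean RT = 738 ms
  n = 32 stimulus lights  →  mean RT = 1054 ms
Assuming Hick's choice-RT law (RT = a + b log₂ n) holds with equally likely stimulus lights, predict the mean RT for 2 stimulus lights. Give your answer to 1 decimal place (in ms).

Solve the two-equation system in a and b:
  b = (1054 − 738) / (log₂ 32 − log₂ 6) = 316 / (5 − 2.5850) = 130.847 ms/bit
  a = 738 − 130.847 × 2.5850 = 399.766 ms
Then RT(2) = 399.766 + 130.847 × log₂ 2 = 399.766 + 130.847 × 1 ≈ 530.613 ms.

530.6 ms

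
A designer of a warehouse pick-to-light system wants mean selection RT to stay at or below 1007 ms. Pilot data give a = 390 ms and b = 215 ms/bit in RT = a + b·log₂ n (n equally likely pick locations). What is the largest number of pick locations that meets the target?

7

215·log₂ n ≤ 1007 − 390 = 617, giving log₂ n ≤ 2.8698 and n ≤ 7.309. The largest whole number is 7.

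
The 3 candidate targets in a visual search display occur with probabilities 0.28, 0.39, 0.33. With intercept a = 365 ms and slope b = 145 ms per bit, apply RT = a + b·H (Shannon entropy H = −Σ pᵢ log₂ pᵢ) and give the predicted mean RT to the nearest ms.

H = 0.28·log₂(1/0.28) + 0.39·log₂(1/0.39) + 0.33·log₂(1/0.33) = 1.5718 bits.
RT = 365 + 145 × 1.5718 = 592.92 ms.

593 ms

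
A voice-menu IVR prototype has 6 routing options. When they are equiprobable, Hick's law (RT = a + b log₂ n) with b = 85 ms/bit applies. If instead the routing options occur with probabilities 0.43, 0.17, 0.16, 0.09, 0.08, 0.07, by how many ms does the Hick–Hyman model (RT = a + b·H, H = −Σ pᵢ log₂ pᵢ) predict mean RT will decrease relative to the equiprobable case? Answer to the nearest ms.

28 ms

The RT saving is b·ΔH. Equiprobable H₀ = log₂(6) = 2.5850 bits; with the given probabilities H = 2.2539 bits.
b·(H₀ − H) = 85 × (2.5850 − 2.2539) = 28.14 ms.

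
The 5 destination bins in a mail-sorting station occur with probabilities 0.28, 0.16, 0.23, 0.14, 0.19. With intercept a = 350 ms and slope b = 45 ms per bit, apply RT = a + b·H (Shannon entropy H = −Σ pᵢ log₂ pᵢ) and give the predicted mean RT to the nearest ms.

H = 0.28·log₂(1/0.28) + 0.16·log₂(1/0.16) + 0.23·log₂(1/0.23) + 0.14·log₂(1/0.14) + 0.19·log₂(1/0.19) = 2.2772 bits.
RT = 350 + 45 × 2.2772 = 452.48 ms.

452 ms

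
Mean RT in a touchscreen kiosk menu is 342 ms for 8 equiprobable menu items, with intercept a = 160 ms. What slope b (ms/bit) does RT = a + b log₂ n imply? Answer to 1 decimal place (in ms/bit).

60.7 ms/bit

b = (342 − 160) / log₂(8) = 182 / 3 = 60.667 ms/bit.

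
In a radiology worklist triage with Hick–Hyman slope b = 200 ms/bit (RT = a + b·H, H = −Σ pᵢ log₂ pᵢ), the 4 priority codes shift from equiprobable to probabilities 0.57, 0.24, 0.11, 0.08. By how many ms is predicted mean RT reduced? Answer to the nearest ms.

Equiprobable entropy H₀ = log₂ 4 = 2.0000 bits.
Skewed entropy H = −Σ pᵢ log₂ pᵢ = 1.5982 bits.
ΔRT = b·(H₀ − H) = 200 × 0.4018 = 80.36 ms.

80 ms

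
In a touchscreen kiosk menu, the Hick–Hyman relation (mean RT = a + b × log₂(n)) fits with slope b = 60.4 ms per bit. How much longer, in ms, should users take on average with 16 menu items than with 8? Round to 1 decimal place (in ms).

60.4 ms

The intercept a cancels: ΔRT = b·(log₂ n₂ − log₂ n₁) = b·log₂(n₂/n₁).
log₂(16) − log₂(8) = log₂(16/8) = log₂(2) = 1.
ΔRT = 60.4 × 1.0000 = 60.400 ms.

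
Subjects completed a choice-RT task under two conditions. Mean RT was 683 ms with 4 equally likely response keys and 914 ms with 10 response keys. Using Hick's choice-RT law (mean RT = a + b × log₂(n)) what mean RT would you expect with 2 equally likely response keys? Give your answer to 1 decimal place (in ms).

Solve the two-equation system in a and b:
  b = (914 − 683) / (log₂ 10 − log₂ 4) = 231 / (3.3219 − 2) = 174.745 ms/bit
  a = 683 − 174.745 × 2 = 333.510 ms
Then RT(2) = 333.510 + 174.745 × log₂ 2 = 333.510 + 174.745 × 1 ≈ 508.255 ms.

508.3 ms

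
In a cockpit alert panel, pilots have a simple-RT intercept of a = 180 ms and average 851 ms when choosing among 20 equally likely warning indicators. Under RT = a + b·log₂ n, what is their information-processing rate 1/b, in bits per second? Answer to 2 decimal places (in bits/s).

6.44 bits/s

b = (851 − 180)/log₂ 20 = 671/4.3219 = 155.255 ms per bit = 0.15525 s/bit; the reciprocal is 6.441 bits/s.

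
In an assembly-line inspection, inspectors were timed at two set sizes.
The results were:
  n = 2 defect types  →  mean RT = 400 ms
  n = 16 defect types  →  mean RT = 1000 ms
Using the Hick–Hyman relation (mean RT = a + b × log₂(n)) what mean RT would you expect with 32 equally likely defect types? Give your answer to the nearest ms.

Fit slope and intercept:
  b = (1000 − 400) / (log₂ 16 − log₂ 2) = 600 / (4 − 1) = 200 ms/bit
  a = 400 − 200 × 1 = 200 ms
Then RT(32) = 200 + 200 × log₂ 32 = 200 + 200 × 5 ≈ 1200.000 ms.

1200 ms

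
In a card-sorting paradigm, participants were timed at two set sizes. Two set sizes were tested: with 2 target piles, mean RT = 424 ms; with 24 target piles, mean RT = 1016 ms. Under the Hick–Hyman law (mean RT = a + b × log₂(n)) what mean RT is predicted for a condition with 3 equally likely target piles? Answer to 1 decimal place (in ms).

Fit slope and intercept:
  b = (1016 − 424) / (log₂ 24 − log₂ 2) = 592 / (4.5850 − 1) = 165.134 ms/bit
  a = 424 − 165.134 × 1 = 258.866 ms
Then RT(3) = 258.866 + 165.134 × log₂ 3 = 258.866 + 165.134 × 1.5850 ≈ 520.597 ms.

520.6 ms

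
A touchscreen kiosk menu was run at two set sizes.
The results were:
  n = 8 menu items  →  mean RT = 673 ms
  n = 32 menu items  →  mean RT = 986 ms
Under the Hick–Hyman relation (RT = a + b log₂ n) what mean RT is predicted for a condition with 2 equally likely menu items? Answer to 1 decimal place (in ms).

With log₂ n on the abscissa the relation is linear; from the two conditions:
  b = (986 − 673) / (log₂ 32 − log₂ 8) = 313 / (5 − 3) = 156.500 ms/bit
  a = 673 − 156.500 × 3 = 203.500 ms
Then RT(2) = 203.500 + 156.500 × log₂ 2 = 203.500 + 156.500 × 1 ≈ 360.000 ms.

360.0 ms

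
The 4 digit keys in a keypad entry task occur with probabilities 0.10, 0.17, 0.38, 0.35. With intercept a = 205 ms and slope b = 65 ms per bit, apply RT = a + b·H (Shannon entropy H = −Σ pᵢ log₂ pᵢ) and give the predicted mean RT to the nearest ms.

Entropy contributions −pᵢ log₂ pᵢ: 0.3322, 0.4346, 0.5305, 0.5301; sum H = 1.8273 bits.
RT = a + bH = 205 + 65·1.8273 = 323.78 ms.

324 ms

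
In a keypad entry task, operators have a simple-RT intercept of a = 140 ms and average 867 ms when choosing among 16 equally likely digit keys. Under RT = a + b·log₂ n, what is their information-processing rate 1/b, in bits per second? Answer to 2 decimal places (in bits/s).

b = (867 − 140)/log₂ 16 = 727/4 = 181.750 ms per bit = 0.18175 s/bit; the reciprocal is 5.502 bits/s.

5.50 bits/s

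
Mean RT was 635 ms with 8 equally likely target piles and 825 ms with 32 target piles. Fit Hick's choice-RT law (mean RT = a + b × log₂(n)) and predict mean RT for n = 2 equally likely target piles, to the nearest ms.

445 ms

Solve the two-equation system in a and b:
  b = (825 − 635) / (log₂ 32 − log₂ 8) = 190 / (5 − 3) = 95 ms/bit
  a = 635 − 95 × 3 = 350 ms
Then RT(2) = 350 + 95 × log₂ 2 = 350 + 95 × 1 ≈ 445.000 ms.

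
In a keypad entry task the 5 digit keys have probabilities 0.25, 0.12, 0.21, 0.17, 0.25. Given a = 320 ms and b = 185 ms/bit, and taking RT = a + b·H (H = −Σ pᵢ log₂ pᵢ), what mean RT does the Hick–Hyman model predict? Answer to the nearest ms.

Entropy contributions −pᵢ log₂ pᵢ: 0.5000, 0.3671, 0.4728, 0.4346, 0.5000; sum H = 2.2745 bits.
RT = a + bH = 320 + 185·2.2745 = 740.78 ms.

741 ms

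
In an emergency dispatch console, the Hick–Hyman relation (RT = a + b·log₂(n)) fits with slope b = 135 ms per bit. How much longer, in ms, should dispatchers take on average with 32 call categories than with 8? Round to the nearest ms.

The intercept a cancels: ΔRT = b·(log₂ n₂ − log₂ n₁) = b·log₂(n₂/n₁).
log₂(32) − log₂(8) = log₂(32/8) = log₂(4) = 2.
ΔRT = 135 × 2.0000 = 270.000 ms.

270 ms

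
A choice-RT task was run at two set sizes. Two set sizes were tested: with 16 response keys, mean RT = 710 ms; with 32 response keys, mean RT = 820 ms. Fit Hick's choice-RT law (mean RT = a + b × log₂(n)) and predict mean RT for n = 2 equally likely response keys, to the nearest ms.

380 ms

With log₂ n on the abscissa the relation is linear; from the two conditions:
  b = (820 − 710) / (log₂ 32 − log₂ 16) = 110 / (5 − 4) = 110 ms/bit
  a = 710 − 110 × 4 = 270 ms
Then RT(2) = 270 + 110 × log₂ 2 = 270 + 110 × 1 ≈ 380.000 ms.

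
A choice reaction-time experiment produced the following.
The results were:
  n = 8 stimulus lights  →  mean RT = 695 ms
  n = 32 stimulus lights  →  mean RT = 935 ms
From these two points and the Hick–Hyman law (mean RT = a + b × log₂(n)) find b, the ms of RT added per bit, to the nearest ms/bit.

The slope on a log₂ axis is (935 − 695) / (5 − 3) = 120 ms/bit.

120 ms/bit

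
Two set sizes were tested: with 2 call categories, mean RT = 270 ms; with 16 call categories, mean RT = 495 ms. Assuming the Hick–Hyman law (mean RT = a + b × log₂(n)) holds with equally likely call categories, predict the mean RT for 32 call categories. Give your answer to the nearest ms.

570 ms

Solve the two-equation system in a and b:
  b = (495 − 270) / (log₂ 16 − log₂ 2) = 225 / (4 − 1) = 75 ms/bit
  a = 270 − 75 × 1 = 195 ms
Then RT(32) = 195 + 75 × log₂ 32 = 195 + 75 × 5 ≈ 570.000 ms.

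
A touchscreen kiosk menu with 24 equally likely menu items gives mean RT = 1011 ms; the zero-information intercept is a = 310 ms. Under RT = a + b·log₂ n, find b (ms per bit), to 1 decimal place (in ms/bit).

152.9 ms/bit

b = (1011 − 310) / log₂(24) = 701 / 4.5850 = 152.891 ms/bit.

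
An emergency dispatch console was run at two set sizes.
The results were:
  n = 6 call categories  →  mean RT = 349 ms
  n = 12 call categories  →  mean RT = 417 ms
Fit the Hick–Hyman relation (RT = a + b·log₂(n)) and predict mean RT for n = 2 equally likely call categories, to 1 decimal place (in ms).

241.2 ms

RT is linear in log₂ n, so two points fix the line:
  b = (417 − 349) / (log₂ 12 − log₂ 6) = 68 / (3.5850 − 2.5850) = 68.000 ms/bit
  a = 349 − 68.000 × 2.5850 = 173.223 ms
Then RT(2) = 173.223 + 68.000 × log₂ 2 = 173.223 + 68.000 × 1 ≈ 241.223 ms.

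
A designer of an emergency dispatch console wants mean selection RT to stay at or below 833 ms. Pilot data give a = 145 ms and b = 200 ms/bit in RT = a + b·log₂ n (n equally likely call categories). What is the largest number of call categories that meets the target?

Set 145 + 200·log₂ n ≤ 833 → log₂ n ≤ (833 − 145)/200 = 3.4400.
So n ≤ 2^3.4400 = 10.853; the largest integer n is 10.

10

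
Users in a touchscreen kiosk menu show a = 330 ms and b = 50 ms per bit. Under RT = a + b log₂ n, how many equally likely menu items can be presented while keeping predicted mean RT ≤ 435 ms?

Set 330 + 50·log₂ n ≤ 435 → log₂ n ≤ (435 − 330)/50 = 2.1000.
So n ≤ 2^2.1000 = 4.287; the largest integer n is 4.

4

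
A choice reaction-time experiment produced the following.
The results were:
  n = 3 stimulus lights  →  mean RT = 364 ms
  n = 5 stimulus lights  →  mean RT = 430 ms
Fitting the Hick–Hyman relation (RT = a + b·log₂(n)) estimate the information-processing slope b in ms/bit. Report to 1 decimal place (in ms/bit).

89.6 ms/bit

The slope on a log₂ axis is (430 − 364) / (2.3219 − 1.5850) = 89.556 ms/bit.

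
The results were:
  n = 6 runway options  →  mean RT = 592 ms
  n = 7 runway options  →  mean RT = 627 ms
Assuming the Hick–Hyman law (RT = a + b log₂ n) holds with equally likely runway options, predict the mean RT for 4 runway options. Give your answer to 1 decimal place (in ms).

499.9 ms

Solve the two-equation system in a and b:
  b = (627 − 592) / (log₂ 7 − log₂ 6) = 35 / (2.8074 − 2.5850) = 157.379 ms/bit
  a = 592 − 157.379 × 2.5850 = 185.180 ms
Then RT(4) = 185.180 + 157.379 × log₂ 4 = 185.180 + 157.379 × 2 ≈ 499.939 ms.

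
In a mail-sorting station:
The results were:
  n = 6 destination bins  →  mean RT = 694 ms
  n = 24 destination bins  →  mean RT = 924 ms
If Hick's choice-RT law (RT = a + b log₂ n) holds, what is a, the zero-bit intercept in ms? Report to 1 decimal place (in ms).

b = (RT₂ − RT₁)/(log₂ n₂ − log₂ n₁) = (924 − 694)/(4.5850 − 2.5850) = 115.000 ms/bit.
Intercept: a = 694 − 115.000·log₂(6) = 396.729 ms.

396.7 ms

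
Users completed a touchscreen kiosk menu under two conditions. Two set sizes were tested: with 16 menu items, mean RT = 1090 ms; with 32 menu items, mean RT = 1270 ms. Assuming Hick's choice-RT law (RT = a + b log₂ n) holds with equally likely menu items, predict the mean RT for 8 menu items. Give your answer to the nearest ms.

910 ms

Solve the two-equation system in a and b:
  b = (1270 − 1090) / (log₂ 32 − log₂ 16) = 180 / (5 − 4) = 180 ms/bit
  a = 1090 − 180 × 4 = 370 ms
Then RT(8) = 370 + 180 × log₂ 8 = 370 + 180 × 3 ≈ 910.000 ms.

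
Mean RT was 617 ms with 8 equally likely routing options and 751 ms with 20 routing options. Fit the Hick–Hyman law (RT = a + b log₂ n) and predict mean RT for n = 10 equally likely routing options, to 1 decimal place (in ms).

649.6 ms

Solve the two-equation system in a and b:
  b = (751 − 617) / (log₂ 20 − log₂ 8) = 134 / (4.3219 − 3) = 101.367 ms/bit
  a = 617 − 101.367 × 3 = 312.899 ms
Then RT(10) = 312.899 + 101.367 × log₂ 10 = 312.899 + 101.367 × 3.3219 ≈ 649.633 ms.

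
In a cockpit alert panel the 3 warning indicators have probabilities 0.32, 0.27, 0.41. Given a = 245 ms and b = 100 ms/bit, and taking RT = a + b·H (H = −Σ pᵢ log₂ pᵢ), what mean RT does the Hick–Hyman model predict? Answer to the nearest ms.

H = 0.32·log₂(1/0.32) + 0.27·log₂(1/0.27) + 0.41·log₂(1/0.41) = 1.5634 bits.
RT = 245 + 100 × 1.5634 = 401.34 ms.

401 ms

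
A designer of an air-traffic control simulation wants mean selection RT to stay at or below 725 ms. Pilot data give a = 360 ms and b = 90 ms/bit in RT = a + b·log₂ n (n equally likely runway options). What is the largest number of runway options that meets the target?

Information budget: (725 − 360)/90 = 4.0556 bits, so n ≤ 2^4.0556 = 16.628 → at most 16.

16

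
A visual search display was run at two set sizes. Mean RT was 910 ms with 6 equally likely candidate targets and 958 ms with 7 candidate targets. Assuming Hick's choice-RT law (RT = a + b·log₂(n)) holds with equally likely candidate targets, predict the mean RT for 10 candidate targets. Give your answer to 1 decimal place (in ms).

1069.1 ms

RT is linear in log₂ n, so two points fix the line:
  b = (958 − 910) / (log₂ 7 − log₂ 6) = 48 / (2.8074 − 2.5850) = 215.835 ms/bit
  a = 910 − 215.835 × 2.5850 = 352.075 ms
Then RT(10) = 352.075 + 215.835 × log₂ 10 = 352.075 + 215.835 × 3.3219 ≈ 1069.063 ms.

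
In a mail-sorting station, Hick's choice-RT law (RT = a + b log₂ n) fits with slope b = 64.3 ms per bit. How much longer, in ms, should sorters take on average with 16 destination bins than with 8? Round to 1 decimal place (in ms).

The intercept a cancels: ΔRT = b·(log₂ n₂ − log₂ n₁) = b·log₂(n₂/n₁).
log₂(16) − log₂(8) = log₂(16/8) = log₂(2) = 1.
ΔRT = 64.3 × 1.0000 = 64.300 ms.

64.3 ms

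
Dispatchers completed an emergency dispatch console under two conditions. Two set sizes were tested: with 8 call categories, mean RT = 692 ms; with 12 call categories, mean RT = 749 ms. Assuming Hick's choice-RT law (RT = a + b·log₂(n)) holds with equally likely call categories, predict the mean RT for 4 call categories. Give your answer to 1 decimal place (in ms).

594.6 ms

With log₂ n on the abscissa the relation is linear; from the two conditions:
  b = (749 − 692) / (log₂ 12 − log₂ 8) = 57 / (3.5850 − 3) = 97.442 ms/bit
  a = 692 − 97.442 × 3 = 399.674 ms
Then RT(4) = 399.674 + 97.442 × log₂ 4 = 399.674 + 97.442 × 2 ≈ 594.558 ms.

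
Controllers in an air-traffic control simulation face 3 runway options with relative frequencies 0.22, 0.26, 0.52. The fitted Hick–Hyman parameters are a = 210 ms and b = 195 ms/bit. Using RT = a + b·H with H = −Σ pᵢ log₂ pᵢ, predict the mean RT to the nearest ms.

H = 0.22·log₂(1/0.22) + 0.26·log₂(1/0.26) + 0.52·log₂(1/0.52) = 1.4764 bits.
RT = 210 + 195 × 1.4764 = 497.91 ms.

498 ms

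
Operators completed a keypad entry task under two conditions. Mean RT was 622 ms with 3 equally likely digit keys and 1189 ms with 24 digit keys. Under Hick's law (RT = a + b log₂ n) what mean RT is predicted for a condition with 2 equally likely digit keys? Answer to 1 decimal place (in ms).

Fit slope and intercept:
  b = (1189 − 622) / (log₂ 24 − log₂ 3) = 567 / (4.5850 − 1.5850) = 189.000 ms/bit
  a = 622 − 189.000 × 1.5850 = 322.442 ms
Then RT(2) = 322.442 + 189.000 × log₂ 2 = 322.442 + 189.000 × 1 ≈ 511.442 ms.

511.4 ms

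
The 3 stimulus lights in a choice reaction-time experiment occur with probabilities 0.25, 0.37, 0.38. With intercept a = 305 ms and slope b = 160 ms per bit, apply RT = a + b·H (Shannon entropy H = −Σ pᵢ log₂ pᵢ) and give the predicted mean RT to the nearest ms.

555 ms

H = 0.25·log₂(1/0.25) + 0.37·log₂(1/0.37) + 0.38·log₂(1/0.38) = 1.5612 bits.
RT = 305 + 160 × 1.5612 = 554.79 ms.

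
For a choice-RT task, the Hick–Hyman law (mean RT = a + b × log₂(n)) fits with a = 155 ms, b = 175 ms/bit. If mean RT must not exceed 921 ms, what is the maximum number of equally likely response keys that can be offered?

Set 155 + 175·log₂ n ≤ 921 → log₂ n ≤ (921 − 155)/175 = 4.3771.
So n ≤ 2^4.3771 = 20.780; the largest integer n is 20.

20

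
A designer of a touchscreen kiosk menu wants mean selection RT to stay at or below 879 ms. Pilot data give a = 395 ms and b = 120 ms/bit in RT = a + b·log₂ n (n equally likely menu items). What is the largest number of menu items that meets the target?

Information budget: (879 − 395)/120 = 4.0333 bits, so n ≤ 2^4.0333 = 16.374 → at most 16.

16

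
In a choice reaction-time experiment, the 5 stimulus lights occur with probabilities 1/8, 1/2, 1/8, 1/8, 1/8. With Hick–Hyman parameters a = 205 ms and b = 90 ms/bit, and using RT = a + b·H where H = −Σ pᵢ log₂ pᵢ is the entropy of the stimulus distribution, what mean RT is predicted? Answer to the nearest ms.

H = −Σ pᵢ log₂ pᵢ = 0.125·3 + 0.5·1 + 0.125·3 + 0.125·3 + 0.125·3 = 2.000 bits.
RT = 205 + 90 × 2.000 = 385.00 ms.

385 ms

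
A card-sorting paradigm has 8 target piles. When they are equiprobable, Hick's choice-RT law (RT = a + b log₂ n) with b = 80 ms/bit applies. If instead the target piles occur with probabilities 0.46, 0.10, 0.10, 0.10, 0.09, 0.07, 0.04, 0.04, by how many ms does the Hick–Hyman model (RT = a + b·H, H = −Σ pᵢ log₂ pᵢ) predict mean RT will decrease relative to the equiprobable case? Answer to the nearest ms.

The RT saving is b·ΔH. Equiprobable H₀ = log₂(8) = 3.0000 bits; with the given probabilities H = 2.4646 bits.
b·(H₀ − H) = 80 × (3.0000 − 2.4646) = 42.83 ms.

43 ms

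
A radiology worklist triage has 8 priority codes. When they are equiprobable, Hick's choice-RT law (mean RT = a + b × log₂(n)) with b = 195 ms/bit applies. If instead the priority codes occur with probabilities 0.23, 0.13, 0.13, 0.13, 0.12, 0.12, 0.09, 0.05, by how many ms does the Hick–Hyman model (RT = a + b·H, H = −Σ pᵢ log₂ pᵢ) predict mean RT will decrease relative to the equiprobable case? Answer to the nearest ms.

20 ms

The RT saving is b·ΔH. Equiprobable H₀ = log₂(8) = 3.0000 bits; with the given probabilities H = 2.8985 bits.
b·(H₀ − H) = 195 × (3.0000 − 2.8985) = 19.80 ms.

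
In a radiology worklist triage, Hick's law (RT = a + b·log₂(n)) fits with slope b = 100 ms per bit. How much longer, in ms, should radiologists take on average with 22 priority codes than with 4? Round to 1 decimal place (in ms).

ΔRT = (a + b log₂ n₂) − (a + b log₂ n₁) = b·(log₂ n₂ − log₂ n₁).
log₂(22) − log₂(4) = 4.4594 − 2 = 2.4594.
ΔRT = 100 × 2.4594 = 245.943 ms.

245.9 ms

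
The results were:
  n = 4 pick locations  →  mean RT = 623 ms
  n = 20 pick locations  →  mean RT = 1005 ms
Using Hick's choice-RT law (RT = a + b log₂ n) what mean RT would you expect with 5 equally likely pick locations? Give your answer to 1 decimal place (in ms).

676.0 ms

Solve the two-equation system in a and b:
  b = (1005 − 623) / (log₂ 20 − log₂ 4) = 382 / (4.3219 − 2) = 164.518 ms/bit
  a = 623 − 164.518 × 2 = 293.963 ms
Then RT(5) = 293.963 + 164.518 × log₂ 5 = 293.963 + 164.518 × 2.3219 ≈ 675.963 ms.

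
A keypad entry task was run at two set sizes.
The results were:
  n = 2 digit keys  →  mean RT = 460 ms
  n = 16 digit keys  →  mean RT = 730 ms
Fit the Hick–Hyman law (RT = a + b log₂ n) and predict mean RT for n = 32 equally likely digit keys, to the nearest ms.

820 ms

Fit slope and intercept:
  b = (730 − 460) / (log₂ 16 − log₂ 2) = 270 / (4 − 1) = 90 ms/bit
  a = 460 − 90 × 1 = 370 ms
Then RT(32) = 370 + 90 × log₂ 32 = 370 + 90 × 5 ≈ 820.000 ms.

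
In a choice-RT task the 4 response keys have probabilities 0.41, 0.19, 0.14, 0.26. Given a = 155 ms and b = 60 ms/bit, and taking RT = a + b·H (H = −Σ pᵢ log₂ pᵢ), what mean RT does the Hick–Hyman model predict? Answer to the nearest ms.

268 ms

Entropy contributions −pᵢ log₂ pᵢ: 0.5274, 0.4552, 0.3971, 0.5053; sum H = 1.8850 bits.
RT = a + bH = 155 + 60·1.8850 = 268.10 ms.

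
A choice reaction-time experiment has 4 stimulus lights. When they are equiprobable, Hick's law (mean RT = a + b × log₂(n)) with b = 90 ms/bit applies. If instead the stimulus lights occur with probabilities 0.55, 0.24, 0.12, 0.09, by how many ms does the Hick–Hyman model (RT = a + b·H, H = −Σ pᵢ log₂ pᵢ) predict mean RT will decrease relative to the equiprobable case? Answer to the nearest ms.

32 ms

Equiprobable entropy H₀ = log₂ 4 = 2.0000 bits.
Skewed entropy H = −Σ pᵢ log₂ pᵢ = 1.6482 bits.
ΔRT = b·(H₀ − H) = 90 × 0.3518 = 31.66 ms.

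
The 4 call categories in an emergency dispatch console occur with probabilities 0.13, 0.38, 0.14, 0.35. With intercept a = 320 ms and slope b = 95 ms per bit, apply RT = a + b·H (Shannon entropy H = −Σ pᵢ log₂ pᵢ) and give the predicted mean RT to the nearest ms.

H = 0.13·log₂(1/0.13) + 0.38·log₂(1/0.38) + 0.14·log₂(1/0.14) + 0.35·log₂(1/0.35) = 1.8403 bits.
RT = 320 + 95 × 1.8403 = 494.83 ms.

495 ms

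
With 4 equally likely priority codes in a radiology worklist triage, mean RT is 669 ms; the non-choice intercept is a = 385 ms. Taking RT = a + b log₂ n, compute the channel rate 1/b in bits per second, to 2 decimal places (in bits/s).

Choice component = 669 − 385 = 284 ms over log₂(4) = 2 bits.
b = 284 / 2 = 142.000 ms/bit, so 1/b = 7.042 bits/s.

7.04 bits/s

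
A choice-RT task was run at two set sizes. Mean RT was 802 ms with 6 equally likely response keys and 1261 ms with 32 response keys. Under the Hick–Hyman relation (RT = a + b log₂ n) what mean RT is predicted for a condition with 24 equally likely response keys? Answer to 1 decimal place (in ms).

Fit slope and intercept:
  b = (1261 − 802) / (log₂ 32 − log₂ 6) = 459 / (5 − 2.5850) = 190.059 ms/bit
  a = 802 − 190.059 × 2.5850 = 310.704 ms
Then RT(24) = 310.704 + 190.059 × log₂ 24 = 310.704 + 190.059 × 4.5850 ≈ 1182.118 ms.

1182.1 ms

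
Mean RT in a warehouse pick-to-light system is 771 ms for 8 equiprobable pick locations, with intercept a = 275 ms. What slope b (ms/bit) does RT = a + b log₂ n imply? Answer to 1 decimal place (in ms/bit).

165.3 ms/bit

log₂(8) = 3 bits.
b = (RT − a)/log₂ n = (771 − 275) / 3 = 165.333 ms/bit.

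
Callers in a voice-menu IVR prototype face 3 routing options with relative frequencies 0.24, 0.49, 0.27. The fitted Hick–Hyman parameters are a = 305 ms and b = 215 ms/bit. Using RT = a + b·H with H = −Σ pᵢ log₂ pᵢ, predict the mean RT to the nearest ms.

629 ms

Entropy contributions −pᵢ log₂ pᵢ: 0.4941, 0.5043, 0.5100; sum H = 1.5084 bits.
RT = a + bH = 305 + 215·1.5084 = 629.31 ms.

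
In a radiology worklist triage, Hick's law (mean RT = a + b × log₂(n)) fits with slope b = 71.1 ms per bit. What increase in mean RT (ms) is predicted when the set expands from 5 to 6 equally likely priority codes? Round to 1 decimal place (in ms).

Only the slope matters, since a is common to both: ΔRT = b·log₂(n₂/n₁).
log₂(6) − log₂(5) = 2.5850 − 2.3219 = 0.2630.
ΔRT = 71.1 × 0.2630 = 18.702 ms.

18.7 ms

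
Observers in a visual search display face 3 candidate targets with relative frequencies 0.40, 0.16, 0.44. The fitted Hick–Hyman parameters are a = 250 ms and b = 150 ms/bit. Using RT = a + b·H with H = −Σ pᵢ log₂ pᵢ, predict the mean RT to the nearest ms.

471 ms

Entropy contributions −pᵢ log₂ pᵢ: 0.5288, 0.4230, 0.5211; sum H = 1.4729 bits.
RT = a + bH = 250 + 150·1.4729 = 470.94 ms.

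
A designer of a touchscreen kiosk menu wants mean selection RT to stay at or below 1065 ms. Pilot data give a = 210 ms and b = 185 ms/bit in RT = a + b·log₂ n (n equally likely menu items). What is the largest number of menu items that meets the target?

24

Information budget: (1065 − 210)/185 = 4.6216 bits, so n ≤ 2^4.6216 = 24.618 → at most 24.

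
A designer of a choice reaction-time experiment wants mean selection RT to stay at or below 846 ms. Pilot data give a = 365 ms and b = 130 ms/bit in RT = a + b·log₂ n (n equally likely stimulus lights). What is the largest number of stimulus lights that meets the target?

Set 365 + 130·log₂ n ≤ 846 → log₂ n ≤ (846 − 365)/130 = 3.7000.
So n ≤ 2^3.7000 = 12.996; the largest integer n is 12.

12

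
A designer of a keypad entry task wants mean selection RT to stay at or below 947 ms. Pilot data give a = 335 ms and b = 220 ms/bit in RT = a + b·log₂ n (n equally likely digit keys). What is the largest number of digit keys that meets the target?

Information budget: (947 − 335)/220 = 2.7818 bits, so n ≤ 2^2.7818 = 6.877 → at most 6.

6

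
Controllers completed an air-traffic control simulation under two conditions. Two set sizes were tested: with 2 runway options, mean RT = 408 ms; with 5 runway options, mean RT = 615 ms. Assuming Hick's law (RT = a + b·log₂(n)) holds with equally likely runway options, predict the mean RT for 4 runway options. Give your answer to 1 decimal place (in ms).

564.6 ms

With log₂ n on the abscissa the relation is linear; from the two conditions:
  b = (615 − 408) / (log₂ 5 − log₂ 2) = 207 / (2.3219 − 1) = 156.589 ms/bit
  a = 408 − 156.589 × 1 = 251.411 ms
Then RT(4) = 251.411 + 156.589 × log₂ 4 = 251.411 + 156.589 × 2 ≈ 564.589 ms.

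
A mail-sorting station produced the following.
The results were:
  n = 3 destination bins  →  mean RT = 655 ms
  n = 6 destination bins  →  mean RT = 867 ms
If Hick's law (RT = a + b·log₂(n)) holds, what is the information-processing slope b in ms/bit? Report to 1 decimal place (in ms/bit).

b = (RT₂ − RT₁)/(log₂ n₂ − log₂ n₁) = (867 − 655)/(2.5850 − 1.5850) = 212.000 ms/bit.

212.0 ms/bit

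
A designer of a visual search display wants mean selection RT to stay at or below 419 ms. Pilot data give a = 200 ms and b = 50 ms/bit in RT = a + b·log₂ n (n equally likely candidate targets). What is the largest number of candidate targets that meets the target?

Information budget: (419 − 200)/50 = 4.3800 bits, so n ≤ 2^4.3800 = 20.821 → at most 20.

20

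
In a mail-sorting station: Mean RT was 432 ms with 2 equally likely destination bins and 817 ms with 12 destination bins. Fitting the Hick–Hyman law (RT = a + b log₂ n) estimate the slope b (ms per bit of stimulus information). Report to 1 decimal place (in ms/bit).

148.9 ms/bit

The slope on a log₂ axis is (817 − 432) / (3.5850 − 1) = 148.938 ms/bit.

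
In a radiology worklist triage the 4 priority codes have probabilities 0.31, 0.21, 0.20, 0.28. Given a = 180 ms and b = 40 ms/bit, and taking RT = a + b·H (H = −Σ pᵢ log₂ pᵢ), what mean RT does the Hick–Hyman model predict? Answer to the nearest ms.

259 ms

H = 0.31·log₂(1/0.31) + 0.21·log₂(1/0.21) + 0.20·log₂(1/0.20) + 0.28·log₂(1/0.28) = 1.9752 bits.
RT = 180 + 40 × 1.9752 = 259.01 ms.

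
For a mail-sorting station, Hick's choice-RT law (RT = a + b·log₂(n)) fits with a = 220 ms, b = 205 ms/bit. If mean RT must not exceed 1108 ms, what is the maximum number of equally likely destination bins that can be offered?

20

Set 220 + 205·log₂ n ≤ 1108 → log₂ n ≤ (1108 − 220)/205 = 4.3317.
So n ≤ 2^4.3317 = 20.136; the largest integer n is 20.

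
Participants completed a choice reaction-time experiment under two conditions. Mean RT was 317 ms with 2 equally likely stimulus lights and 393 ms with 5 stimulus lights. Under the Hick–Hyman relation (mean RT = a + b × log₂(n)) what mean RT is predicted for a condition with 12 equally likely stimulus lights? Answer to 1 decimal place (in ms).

Fit slope and intercept:
  b = (393 − 317) / (log₂ 5 − log₂ 2) = 76 / (2.3219 − 1) = 57.492 ms/bit
  a = 317 − 57.492 × 1 = 259.508 ms
Then RT(12) = 259.508 + 57.492 × log₂ 12 = 259.508 + 57.492 × 3.5850 ≈ 465.614 ms.

465.6 ms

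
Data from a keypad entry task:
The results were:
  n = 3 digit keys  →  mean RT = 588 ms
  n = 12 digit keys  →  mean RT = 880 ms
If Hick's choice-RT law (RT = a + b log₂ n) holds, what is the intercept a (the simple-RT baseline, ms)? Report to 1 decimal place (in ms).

356.6 ms

b = (RT₂ − RT₁)/(log₂ n₂ − log₂ n₁) = (880 − 588)/(3.5850 − 1.5850) = 146.000 ms/bit.
Intercept: a = 588 − 146.000·log₂(3) = 356.595 ms.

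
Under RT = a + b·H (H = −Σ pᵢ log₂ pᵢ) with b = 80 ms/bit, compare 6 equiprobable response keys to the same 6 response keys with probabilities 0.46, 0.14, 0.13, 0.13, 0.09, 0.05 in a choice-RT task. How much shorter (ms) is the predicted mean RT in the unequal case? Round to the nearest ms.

Equiprobable entropy H₀ = log₂ 6 = 2.5850 bits.
Skewed entropy H = −Σ pᵢ log₂ pᵢ = 2.2065 bits.
ΔRT = b·(H₀ − H) = 80 × 0.3785 = 30.28 ms.

30 ms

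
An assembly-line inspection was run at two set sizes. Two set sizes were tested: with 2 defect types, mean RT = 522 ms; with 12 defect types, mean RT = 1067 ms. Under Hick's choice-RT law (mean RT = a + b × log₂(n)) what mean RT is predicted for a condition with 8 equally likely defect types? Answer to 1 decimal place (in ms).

943.7 ms

RT is linear in log₂ n, so two points fix the line:
  b = (1067 − 522) / (log₂ 12 − log₂ 2) = 545 / (3.5850 − 1) = 210.835 ms/bit
  a = 522 − 210.835 × 1 = 311.165 ms
Then RT(8) = 311.165 + 210.835 × log₂ 8 = 311.165 + 210.835 × 3 ≈ 943.670 ms.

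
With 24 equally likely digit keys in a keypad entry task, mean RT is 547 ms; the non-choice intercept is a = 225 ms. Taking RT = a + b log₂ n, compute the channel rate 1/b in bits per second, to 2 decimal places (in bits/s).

14.24 bits/s

Choice component = 547 − 225 = 322 ms over log₂(24) = 4.5850 bits.
b = 322 / 4.5850 = 70.230 ms/bit, so 1/b = 14.239 bits/s.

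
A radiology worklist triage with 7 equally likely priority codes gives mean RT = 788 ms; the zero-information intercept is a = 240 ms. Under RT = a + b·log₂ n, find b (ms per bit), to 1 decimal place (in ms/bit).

195.2 ms/bit

7 alternatives carry log₂ 7 = 2.8074 bits; the choice cost is 788 − 240 = 548 ms, so b = 548/2.8074 = 195.202 ms/bit.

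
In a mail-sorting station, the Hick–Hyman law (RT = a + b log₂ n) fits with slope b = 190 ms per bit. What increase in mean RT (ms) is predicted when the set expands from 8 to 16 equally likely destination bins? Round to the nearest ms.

190 ms

The intercept a cancels: ΔRT = b·(log₂ n₂ − log₂ n₁) = b·log₂(n₂/n₁).
log₂(16) − log₂(8) = log₂(16/8) = log₂(2) = 1.
ΔRT = 190 × 1.0000 = 190.000 ms.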